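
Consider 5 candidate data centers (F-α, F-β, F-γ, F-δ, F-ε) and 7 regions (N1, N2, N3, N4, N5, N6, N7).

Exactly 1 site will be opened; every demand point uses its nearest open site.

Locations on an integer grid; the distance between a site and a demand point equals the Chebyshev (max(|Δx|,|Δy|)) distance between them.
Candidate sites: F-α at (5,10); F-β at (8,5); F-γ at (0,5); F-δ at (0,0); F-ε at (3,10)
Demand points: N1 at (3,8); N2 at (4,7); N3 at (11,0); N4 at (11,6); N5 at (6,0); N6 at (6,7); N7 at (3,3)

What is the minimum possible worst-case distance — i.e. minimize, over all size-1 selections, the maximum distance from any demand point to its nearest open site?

Open {F-β}.
  Farthest demand point is N1 at distance 5 (to F-β); all others are ≤ 5.
With {F-α} the worst case is 10.
With {F-ε} the worst case is 10.
No size-1 selection achieves below 5.

5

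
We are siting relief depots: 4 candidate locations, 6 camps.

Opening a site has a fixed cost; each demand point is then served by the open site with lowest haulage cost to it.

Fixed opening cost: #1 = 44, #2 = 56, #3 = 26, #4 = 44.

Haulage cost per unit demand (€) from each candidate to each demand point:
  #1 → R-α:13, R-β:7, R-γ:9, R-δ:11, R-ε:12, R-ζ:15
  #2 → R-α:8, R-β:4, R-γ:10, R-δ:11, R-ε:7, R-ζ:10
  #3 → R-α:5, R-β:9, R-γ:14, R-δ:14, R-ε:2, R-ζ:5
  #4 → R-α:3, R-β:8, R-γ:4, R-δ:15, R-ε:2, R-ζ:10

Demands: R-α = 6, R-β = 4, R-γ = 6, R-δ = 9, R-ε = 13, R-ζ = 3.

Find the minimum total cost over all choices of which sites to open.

Open {#4}: assign each demand point to its cheapest open site.
  R-α→#4 6×3=18, R-β→#4 4×8=32, R-γ→#4 6×4=24, R-δ→#4 9×15=135, R-ε→#4 13×2=26, R-ζ→#4 3×10=30
  haulage cost 265, fixed 44 → total 309.
Compare {#3, #4}: haulage cost 241 + fixed 70 = 311.
Compare {#1, #4}: haulage cost 225 + fixed 88 = 313.
Compare {#2, #4}: haulage cost 213 + fixed 100 = 313.
All other subsets cost ≥ 311. Minimum total cost: 309.

309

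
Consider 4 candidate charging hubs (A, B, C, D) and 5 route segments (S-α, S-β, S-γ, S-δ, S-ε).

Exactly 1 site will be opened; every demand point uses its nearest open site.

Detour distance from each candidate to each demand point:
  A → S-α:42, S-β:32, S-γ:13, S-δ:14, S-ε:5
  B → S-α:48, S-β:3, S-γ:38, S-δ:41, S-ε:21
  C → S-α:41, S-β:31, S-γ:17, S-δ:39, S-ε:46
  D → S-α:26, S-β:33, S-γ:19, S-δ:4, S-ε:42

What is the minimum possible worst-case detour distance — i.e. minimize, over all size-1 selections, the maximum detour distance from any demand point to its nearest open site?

42

Open {A}.
  Farthest demand point is S-α at detour distance 42 (to A); all others are ≤ 42.
With {D} the worst case is 42.
With {C} the worst case is 46.
No size-1 selection achieves below 42.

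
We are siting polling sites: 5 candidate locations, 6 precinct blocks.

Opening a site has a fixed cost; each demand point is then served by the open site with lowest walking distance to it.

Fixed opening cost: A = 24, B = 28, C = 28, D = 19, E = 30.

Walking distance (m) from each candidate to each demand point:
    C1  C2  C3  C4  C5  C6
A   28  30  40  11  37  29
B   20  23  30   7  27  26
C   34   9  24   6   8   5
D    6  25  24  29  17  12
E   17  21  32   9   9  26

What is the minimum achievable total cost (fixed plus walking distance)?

105

Open {C, D}: assign each demand point to its cheapest open site.
  C1→D 6, C2→C 9, C3→C 24, C4→C 6, C5→C 8, C6→C 5
  walking distance 58, fixed 47 → total 105.
Compare {C}: walking distance 86 + fixed 28 = 114.
Compare {C, E}: walking distance 69 + fixed 58 = 127.
Compare {B, C}: walking distance 72 + fixed 56 = 128.
All other subsets cost ≥ 114. Minimum total cost: 105.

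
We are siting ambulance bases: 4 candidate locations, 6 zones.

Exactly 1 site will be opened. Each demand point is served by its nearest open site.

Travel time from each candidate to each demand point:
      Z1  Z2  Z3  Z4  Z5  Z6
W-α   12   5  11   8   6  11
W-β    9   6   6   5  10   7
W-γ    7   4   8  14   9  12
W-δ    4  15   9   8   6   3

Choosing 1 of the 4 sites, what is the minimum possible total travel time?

43

Open {W-β}.
  Z1→W-β 9, Z2→W-β 6, Z3→W-β 6, Z4→W-β 5, Z5→W-β 10, Z6→W-β 7  ⇒ total 43.
Compare {W-δ}: total 45.
Compare {W-α}: total 53.
No size-1 selection does better; minimum is 43.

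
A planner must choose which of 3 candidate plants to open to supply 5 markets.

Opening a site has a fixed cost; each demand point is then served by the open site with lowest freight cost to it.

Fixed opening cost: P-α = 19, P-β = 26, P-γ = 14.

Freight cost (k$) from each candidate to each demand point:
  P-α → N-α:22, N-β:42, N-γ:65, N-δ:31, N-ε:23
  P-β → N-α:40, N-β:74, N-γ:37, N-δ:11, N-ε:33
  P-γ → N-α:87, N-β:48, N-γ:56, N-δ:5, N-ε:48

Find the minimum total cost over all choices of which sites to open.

180

Open {P-α, P-β}: assign each demand point to its cheapest open site.
  N-α→P-α 22, N-β→P-α 42, N-γ→P-β 37, N-δ→P-β 11, N-ε→P-α 23
  freight cost 135, fixed 45 → total 180.
Compare {P-α, P-γ}: freight cost 148 + fixed 33 = 181.
Compare {P-α, P-β, P-γ}: freight cost 129 + fixed 59 = 188.
Compare {P-α}: freight cost 183 + fixed 19 = 202.
All other subsets cost ≥ 181. Minimum total cost: 180.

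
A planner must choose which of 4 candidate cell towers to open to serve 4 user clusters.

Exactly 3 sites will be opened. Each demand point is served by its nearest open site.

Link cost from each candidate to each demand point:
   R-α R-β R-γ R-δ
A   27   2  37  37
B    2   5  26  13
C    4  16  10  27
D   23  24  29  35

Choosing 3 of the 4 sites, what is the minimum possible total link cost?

Open {A, B, C}.
  R-α→B 2, R-β→A 2, R-γ→C 10, R-δ→B 13  ⇒ total 27.
Compare {B, C, D}: total 30.
Compare {A, B, D}: total 43.
No size-3 selection does better; minimum is 27.

27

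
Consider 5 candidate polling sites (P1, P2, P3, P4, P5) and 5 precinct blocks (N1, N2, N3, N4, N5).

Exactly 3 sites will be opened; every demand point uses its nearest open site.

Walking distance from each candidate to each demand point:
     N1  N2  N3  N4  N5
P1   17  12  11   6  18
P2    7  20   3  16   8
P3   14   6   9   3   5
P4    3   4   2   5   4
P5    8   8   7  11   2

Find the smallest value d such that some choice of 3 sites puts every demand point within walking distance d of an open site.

Open {P1, P3, P4}.
  Farthest demand point is N2 at walking distance 4 (to P4); all others are ≤ 4.
With {P2, P3, P4} the worst case is 4.
With {P3, P4, P5} the worst case is 4.
No size-3 selection achieves below 4.

4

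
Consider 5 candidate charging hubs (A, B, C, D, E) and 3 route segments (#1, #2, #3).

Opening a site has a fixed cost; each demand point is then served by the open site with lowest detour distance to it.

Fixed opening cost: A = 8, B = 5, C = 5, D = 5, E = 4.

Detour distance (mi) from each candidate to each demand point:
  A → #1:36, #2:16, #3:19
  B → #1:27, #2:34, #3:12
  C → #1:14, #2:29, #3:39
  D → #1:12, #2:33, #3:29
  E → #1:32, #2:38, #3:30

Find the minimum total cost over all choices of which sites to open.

58

Open {A, B, D}: assign each demand point to its cheapest open site.
  #1→D 12, #2→A 16, #3→B 12
  detour distance 40, fixed 18 → total 58.
Compare {A, D}: detour distance 47 + fixed 13 = 60.
Compare {A, B, C}: detour distance 42 + fixed 18 = 60.
Compare {A, C}: detour distance 49 + fixed 13 = 62.
All other subsets cost ≥ 60. Minimum total cost: 58.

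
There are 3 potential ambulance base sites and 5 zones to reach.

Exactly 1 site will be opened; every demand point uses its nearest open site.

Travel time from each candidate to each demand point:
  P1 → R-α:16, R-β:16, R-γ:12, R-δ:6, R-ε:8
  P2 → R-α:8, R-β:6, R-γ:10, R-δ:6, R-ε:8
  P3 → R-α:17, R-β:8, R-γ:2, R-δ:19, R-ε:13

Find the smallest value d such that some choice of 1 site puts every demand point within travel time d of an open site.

10

Open {P2}.
  Farthest demand point is R-γ at travel time 10 (to P2); all others are ≤ 10.
With {P1} the worst case is 16.
With {P3} the worst case is 19.
No size-1 selection achieves below 10.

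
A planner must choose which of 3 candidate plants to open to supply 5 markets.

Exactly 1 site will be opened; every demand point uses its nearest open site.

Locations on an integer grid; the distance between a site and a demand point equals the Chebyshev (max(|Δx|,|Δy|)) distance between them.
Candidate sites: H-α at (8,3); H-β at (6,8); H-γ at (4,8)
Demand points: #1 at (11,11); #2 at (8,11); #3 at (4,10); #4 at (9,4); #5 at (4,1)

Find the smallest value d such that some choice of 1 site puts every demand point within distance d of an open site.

Open {H-β}.
  Farthest demand point is #5 at distance 7 (to H-β); all others are ≤ 7.
With {H-γ} the worst case is 7.
With {H-α} the worst case is 8.
No size-1 selection achieves below 7.

7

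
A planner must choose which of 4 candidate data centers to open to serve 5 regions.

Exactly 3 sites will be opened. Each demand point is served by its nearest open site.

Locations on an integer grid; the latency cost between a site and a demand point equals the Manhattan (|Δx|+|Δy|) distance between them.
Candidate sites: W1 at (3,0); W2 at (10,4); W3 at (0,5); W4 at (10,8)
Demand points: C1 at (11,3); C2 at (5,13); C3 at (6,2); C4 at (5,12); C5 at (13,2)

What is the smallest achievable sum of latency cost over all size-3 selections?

31

Open {W1, W2, W4}.
  C1→W2 2, C2→W4 10, C3→W1 5, C4→W4 9, C5→W2 5  ⇒ total 31.
Compare {W2, W3, W4}: total 32.
Compare {W1, W2, W3}: total 37.
No size-3 selection does better; minimum is 31.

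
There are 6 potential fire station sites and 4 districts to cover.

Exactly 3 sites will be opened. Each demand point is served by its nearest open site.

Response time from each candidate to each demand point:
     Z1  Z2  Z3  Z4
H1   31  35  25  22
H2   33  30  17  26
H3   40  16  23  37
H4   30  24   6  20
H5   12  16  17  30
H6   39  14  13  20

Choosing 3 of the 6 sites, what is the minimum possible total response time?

52

Open {H4, H5, H6}.
  Z1→H5 12, Z2→H6 14, Z3→H4 6, Z4→H4 20  ⇒ total 52.
Compare {H1, H4, H5}: total 54.
Compare {H2, H4, H5}: total 54.
No size-3 selection does better; minimum is 52.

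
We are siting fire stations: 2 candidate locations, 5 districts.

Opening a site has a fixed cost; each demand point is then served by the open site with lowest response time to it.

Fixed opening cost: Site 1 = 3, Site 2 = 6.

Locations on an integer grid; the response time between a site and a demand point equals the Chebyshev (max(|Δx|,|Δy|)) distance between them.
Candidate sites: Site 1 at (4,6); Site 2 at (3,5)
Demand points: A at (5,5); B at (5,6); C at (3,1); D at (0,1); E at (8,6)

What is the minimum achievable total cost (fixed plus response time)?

Open {Site 1}: assign each demand point to its cheapest open site.
  A→Site 1 1, B→Site 1 1, C→Site 1 5, D→Site 1 5, E→Site 1 4
  response time 16, fixed 3 → total 19.
Compare {Site 2}: response time 17 + fixed 6 = 23.
Compare {Site 1, Site 2}: response time 14 + fixed 9 = 23.

19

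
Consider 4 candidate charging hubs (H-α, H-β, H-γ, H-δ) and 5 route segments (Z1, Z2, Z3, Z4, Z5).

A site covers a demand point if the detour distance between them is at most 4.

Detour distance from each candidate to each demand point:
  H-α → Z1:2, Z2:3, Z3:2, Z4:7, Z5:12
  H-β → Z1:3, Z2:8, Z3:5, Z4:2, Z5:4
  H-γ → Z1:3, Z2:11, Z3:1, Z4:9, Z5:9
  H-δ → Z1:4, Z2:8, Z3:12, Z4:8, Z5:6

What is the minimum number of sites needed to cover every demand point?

2

Coverage sets (demand points within 4 of each site):
  H-α: {Z1, Z2, Z3}
  H-β: {Z1, Z4, Z5}
  H-γ: {Z1, Z3}
  H-δ: {Z1}
No single site covers all 5 demand points.
But {H-α, H-β} covers everything, so the minimum is 2.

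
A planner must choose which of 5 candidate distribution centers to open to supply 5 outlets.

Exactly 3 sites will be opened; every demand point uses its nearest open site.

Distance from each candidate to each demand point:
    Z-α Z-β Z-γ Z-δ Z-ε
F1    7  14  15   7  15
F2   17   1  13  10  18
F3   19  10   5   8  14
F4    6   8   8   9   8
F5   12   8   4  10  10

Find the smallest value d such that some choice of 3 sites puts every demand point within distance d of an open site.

Open {F1, F2, F4}.
  Farthest demand point is Z-γ at distance 8 (to F4); all others are ≤ 8.
With {F1, F3, F4} the worst case is 8.
With {F1, F4, F5} the worst case is 8.
No size-3 selection achieves below 8.

8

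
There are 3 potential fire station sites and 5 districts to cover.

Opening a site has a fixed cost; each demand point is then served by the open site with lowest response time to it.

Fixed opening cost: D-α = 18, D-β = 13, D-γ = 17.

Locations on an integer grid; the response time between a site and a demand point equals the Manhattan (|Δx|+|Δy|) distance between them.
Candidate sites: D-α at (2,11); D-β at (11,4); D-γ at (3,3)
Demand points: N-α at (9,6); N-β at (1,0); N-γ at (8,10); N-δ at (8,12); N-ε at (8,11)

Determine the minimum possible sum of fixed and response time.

61

Open {D-β}: assign each demand point to its cheapest open site.
  N-α→D-β 4, N-β→D-β 14, N-γ→D-β 9, N-δ→D-β 11, N-ε→D-β 10
  response time 48, fixed 13 → total 61.
Compare {D-α}: response time 44 + fixed 18 = 62.
Compare {D-α, D-β}: response time 36 + fixed 31 = 67.
Compare {D-α, D-γ}: response time 34 + fixed 35 = 69.
All other subsets cost ≥ 62. Minimum total cost: 61.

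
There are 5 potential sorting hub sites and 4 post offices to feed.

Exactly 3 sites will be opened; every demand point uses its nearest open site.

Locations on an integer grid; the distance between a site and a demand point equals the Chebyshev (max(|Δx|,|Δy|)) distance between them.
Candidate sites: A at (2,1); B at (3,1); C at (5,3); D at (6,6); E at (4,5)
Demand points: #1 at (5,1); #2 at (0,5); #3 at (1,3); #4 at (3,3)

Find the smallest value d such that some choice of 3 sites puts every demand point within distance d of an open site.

Open {A, B, C}.
  Farthest demand point is #2 at distance 4 (to A); all others are ≤ 4.
With {A, B, D} the worst case is 4.
With {A, B, E} the worst case is 4.
No size-3 selection achieves below 4.

4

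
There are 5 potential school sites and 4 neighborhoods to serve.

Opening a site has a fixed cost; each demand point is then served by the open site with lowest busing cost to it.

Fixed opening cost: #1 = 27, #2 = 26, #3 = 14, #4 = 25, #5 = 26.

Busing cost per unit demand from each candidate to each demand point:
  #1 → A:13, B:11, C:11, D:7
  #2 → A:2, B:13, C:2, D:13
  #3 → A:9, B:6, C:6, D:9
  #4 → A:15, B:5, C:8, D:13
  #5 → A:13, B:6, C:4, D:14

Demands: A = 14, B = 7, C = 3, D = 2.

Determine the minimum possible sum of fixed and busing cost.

134

Open {#2, #3}: assign each demand point to its cheapest open site.
  A→#2 14×2=28, B→#3 7×6=42, C→#2 3×2=6, D→#3 2×9=18
  busing cost 94, fixed 40 → total 134.
Compare {#2, #4}: busing cost 95 + fixed 51 = 146.
Compare {#2, #3, #4}: busing cost 87 + fixed 65 = 152.
Compare {#2, #5}: busing cost 102 + fixed 52 = 154.
All other subsets cost ≥ 146. Minimum total cost: 134.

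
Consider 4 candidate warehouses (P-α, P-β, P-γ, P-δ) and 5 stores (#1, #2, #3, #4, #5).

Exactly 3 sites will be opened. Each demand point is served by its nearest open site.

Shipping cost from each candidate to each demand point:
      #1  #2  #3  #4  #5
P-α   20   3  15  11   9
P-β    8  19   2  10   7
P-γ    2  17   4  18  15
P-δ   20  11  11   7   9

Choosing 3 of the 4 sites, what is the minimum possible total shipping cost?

24

Open {P-α, P-β, P-γ}.
  #1→P-γ 2, #2→P-α 3, #3→P-β 2, #4→P-β 10, #5→P-β 7  ⇒ total 24.
Compare {P-α, P-γ, P-δ}: total 25.
Compare {P-α, P-β, P-δ}: total 27.
No size-3 selection does better; minimum is 24.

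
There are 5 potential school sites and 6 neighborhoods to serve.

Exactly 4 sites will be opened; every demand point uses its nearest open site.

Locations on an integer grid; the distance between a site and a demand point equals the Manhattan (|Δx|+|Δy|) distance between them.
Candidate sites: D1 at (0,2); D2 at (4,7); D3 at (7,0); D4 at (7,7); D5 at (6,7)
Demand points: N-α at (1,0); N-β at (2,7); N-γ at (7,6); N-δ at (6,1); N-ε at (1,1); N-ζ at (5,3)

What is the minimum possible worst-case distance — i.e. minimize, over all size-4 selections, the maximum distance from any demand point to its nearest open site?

Open {D1, D2, D3, D4}.
  Farthest demand point is N-ζ at distance 5 (to D2); all others are ≤ 5.
With {D1, D2, D3, D5} the worst case is 5.
With {D1, D3, D4, D5} the worst case is 5.
No size-4 selection achieves below 5.

5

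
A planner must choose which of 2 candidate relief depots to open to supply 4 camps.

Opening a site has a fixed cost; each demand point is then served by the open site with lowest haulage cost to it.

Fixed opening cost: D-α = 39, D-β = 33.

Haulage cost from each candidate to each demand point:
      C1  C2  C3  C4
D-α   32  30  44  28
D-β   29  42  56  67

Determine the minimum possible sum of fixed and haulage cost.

Open {D-α}: assign each demand point to its cheapest open site.
  C1→D-α 32, C2→D-α 30, C3→D-α 44, C4→D-α 28
  haulage cost 134, fixed 39 → total 173.
Compare {D-α, D-β}: haulage cost 131 + fixed 72 = 203.
Compare {D-β}: haulage cost 194 + fixed 33 = 227.

173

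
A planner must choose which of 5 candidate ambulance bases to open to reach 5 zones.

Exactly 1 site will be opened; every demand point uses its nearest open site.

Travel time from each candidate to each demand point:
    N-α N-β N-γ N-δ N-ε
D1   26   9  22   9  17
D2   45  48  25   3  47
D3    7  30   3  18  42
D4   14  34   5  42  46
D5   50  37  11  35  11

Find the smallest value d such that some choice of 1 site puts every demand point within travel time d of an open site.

Open {D1}.
  Farthest demand point is N-α at travel time 26 (to D1); all others are ≤ 26.
With {D3} the worst case is 42.
With {D4} the worst case is 46.
No size-1 selection achieves below 26.

26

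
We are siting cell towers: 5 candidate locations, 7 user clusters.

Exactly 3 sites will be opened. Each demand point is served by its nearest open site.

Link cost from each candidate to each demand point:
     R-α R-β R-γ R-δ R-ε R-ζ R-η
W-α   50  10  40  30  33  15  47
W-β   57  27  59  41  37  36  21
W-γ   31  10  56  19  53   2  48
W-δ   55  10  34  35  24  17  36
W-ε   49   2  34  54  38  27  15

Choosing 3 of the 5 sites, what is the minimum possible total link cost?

127

Open {W-γ, W-δ, W-ε}.
  R-α→W-γ 31, R-β→W-ε 2, R-γ→W-δ 34, R-δ→W-γ 19, R-ε→W-δ 24, R-ζ→W-γ 2, R-η→W-ε 15  ⇒ total 127.
Compare {W-α, W-γ, W-ε}: total 136.
Compare {W-β, W-γ, W-ε}: total 140.
No size-3 selection does better; minimum is 127.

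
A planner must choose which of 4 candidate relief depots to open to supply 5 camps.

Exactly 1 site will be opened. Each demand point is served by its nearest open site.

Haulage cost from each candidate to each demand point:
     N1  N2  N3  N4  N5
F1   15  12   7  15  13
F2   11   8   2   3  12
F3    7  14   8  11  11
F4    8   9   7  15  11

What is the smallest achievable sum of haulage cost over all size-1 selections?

Open {F2}.
  N1→F2 11, N2→F2 8, N3→F2 2, N4→F2 3, N5→F2 12  ⇒ total 36.
Compare {F4}: total 50.
Compare {F3}: total 51.
No size-1 selection does better; minimum is 36.

36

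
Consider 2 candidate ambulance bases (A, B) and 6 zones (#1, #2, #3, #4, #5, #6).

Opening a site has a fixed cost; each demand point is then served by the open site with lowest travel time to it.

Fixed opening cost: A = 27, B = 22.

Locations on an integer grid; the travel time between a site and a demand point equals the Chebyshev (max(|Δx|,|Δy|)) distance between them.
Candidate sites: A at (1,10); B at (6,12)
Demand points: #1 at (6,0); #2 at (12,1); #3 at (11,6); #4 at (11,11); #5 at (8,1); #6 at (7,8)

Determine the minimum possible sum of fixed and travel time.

Open {B}: assign each demand point to its cheapest open site.
  #1→B 12, #2→B 11, #3→B 6, #4→B 5, #5→B 11, #6→B 4
  travel time 49, fixed 22 → total 71.
Compare {A}: travel time 56 + fixed 27 = 83.
Compare {A, B}: travel time 45 + fixed 49 = 94.

71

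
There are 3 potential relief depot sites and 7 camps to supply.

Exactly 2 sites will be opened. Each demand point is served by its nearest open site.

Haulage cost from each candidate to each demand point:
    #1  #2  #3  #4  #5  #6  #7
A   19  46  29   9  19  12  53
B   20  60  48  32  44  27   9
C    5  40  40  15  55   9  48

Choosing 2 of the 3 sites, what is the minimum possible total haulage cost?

143

Open {A, B}.
  #1→A 19, #2→A 46, #3→A 29, #4→A 9, #5→A 19, #6→A 12, #7→B 9  ⇒ total 143.
Compare {A, C}: total 159.
Compare {B, C}: total 162.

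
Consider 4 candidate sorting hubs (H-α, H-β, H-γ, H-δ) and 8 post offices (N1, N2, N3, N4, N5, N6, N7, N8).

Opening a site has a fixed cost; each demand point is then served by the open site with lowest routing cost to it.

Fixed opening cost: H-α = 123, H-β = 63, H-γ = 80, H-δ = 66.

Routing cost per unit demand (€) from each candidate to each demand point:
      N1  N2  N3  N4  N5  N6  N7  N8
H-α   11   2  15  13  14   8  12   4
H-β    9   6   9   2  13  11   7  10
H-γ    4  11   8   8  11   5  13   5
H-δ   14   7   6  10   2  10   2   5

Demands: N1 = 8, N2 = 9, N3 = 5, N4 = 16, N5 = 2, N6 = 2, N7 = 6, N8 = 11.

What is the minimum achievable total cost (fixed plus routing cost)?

408

Open {H-β, H-δ}: assign each demand point to its cheapest open site.
  N1→H-β 8×9=72, N2→H-β 9×6=54, N3→H-δ 5×6=30, N4→H-β 16×2=32, N5→H-δ 2×2=4, N6→H-δ 2×10=20, N7→H-δ 6×2=12, N8→H-δ 11×5=55
  routing cost 279, fixed 129 → total 408.
Compare {H-β, H-γ}: routing cost 287 + fixed 143 = 430.
Compare {H-β, H-γ, H-δ}: routing cost 229 + fixed 209 = 438.
Compare {H-β}: routing cost 403 + fixed 63 = 466.
All other subsets cost ≥ 430. Minimum total cost: 408.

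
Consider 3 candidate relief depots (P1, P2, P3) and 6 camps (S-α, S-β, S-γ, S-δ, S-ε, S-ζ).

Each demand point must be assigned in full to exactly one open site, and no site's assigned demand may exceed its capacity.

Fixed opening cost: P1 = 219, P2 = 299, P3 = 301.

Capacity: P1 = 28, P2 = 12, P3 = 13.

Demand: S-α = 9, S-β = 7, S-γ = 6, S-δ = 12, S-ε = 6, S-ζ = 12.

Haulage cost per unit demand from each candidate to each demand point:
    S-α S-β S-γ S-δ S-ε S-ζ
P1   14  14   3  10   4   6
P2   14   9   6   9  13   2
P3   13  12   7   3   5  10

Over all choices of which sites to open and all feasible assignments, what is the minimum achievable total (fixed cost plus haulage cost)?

Open {P1, P2, P3}; cheapest assignment that respects the capacities:
  P1 (cap 28, load 28): S-α, S-β, S-γ, S-ε — cost 9×14 + 7×14 + 6×3 + 6×4 = 266
  P2 (cap 12, load 12): S-ζ — cost 12×2 = 24
  P3 (cap 13, load 12): S-δ — cost 12×3 = 36
  Shipping 326, fixed 819 → total 1145.
  Any other capacity-feasible assignment to {P1, P2, P3} ships for at least 326.
Total demand is 52 and no other set of sites has combined capacity ≥ 52, so {P1, P2, P3} is the only feasible choice of open sites. Minimum: 1145.

1145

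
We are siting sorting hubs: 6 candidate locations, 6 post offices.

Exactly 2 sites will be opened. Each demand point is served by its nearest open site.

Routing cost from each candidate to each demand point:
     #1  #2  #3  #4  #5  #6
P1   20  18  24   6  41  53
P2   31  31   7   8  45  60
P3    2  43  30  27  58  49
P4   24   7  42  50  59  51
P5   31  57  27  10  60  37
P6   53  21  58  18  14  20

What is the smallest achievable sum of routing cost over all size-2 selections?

Open {P2, P6}.
  #1→P2 31, #2→P6 21, #3→P2 7, #4→P2 8, #5→P6 14, #6→P6 20  ⇒ total 101.
Compare {P1, P6}: total 102.
Compare {P3, P6}: total 105.
No size-2 selection does better; minimum is 101.

101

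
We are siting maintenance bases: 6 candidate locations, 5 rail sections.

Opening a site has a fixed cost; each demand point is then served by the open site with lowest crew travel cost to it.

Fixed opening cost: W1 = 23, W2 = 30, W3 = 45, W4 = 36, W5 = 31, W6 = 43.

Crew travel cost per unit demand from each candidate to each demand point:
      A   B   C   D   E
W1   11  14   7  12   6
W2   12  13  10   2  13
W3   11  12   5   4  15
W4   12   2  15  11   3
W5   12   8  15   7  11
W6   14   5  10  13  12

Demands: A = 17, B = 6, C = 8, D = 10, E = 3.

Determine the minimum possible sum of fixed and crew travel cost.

369

Open {W3, W4}: assign each demand point to its cheapest open site.
  A→W3 17×11=187, B→W4 6×2=12, C→W3 8×5=40, D→W3 10×4=40, E→W4 3×3=9
  crew travel cost 288, fixed 81 → total 369.
Compare {W1, W2, W4}: crew travel cost 284 + fixed 89 = 373.
Compare {W2, W3, W4}: crew travel cost 268 + fixed 111 = 379.
Compare {W2, W4}: crew travel cost 325 + fixed 66 = 391.
All other subsets cost ≥ 373. Minimum total cost: 369.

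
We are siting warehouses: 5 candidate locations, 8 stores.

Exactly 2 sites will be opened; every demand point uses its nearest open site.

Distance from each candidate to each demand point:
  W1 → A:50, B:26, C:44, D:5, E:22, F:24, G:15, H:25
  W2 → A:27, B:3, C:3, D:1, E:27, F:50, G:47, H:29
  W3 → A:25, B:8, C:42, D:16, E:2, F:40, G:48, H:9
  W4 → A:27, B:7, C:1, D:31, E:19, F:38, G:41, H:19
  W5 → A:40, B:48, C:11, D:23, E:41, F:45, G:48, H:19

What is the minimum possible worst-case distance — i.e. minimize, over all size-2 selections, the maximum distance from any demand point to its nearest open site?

Open {W1, W2}.
  Farthest demand point is A at distance 27 (to W2); all others are ≤ 27.
With {W1, W4} the worst case is 27.
With {W1, W5} the worst case is 40.
No size-2 selection achieves below 27.

27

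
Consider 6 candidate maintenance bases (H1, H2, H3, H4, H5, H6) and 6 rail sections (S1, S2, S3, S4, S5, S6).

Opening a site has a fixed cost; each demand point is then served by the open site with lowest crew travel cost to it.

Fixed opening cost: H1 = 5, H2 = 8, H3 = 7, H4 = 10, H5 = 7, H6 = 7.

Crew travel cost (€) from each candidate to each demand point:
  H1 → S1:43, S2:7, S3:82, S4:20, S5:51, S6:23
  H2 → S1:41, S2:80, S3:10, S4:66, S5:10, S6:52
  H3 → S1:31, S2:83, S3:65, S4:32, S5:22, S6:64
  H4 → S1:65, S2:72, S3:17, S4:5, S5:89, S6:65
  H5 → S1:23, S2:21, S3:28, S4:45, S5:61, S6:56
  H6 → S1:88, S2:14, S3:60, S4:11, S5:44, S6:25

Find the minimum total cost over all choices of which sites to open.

Open {H1, H2, H4, H5}: assign each demand point to its cheapest open site.
  S1→H5 23, S2→H1 7, S3→H2 10, S4→H4 5, S5→H2 10, S6→H1 23
  crew travel cost 78, fixed 30 → total 108.
Compare {H1, H2, H5, H6}: crew travel cost 84 + fixed 27 = 111.
Compare {H1, H2, H5}: crew travel cost 93 + fixed 20 = 113.
Compare {H2, H5, H6}: crew travel cost 93 + fixed 22 = 115.
All other subsets cost ≥ 111. Minimum total cost: 108.

108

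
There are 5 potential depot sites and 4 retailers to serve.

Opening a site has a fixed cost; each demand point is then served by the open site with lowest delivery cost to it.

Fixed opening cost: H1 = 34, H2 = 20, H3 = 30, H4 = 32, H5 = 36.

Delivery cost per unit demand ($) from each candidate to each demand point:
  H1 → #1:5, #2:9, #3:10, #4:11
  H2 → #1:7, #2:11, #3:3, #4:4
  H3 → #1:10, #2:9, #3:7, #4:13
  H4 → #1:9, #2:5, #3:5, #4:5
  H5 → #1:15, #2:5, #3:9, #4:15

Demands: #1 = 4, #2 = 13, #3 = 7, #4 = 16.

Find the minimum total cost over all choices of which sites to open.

Open {H2, H4}: assign each demand point to its cheapest open site.
  #1→H2 4×7=28, #2→H4 13×5=65, #3→H2 7×3=21, #4→H2 16×4=64
  delivery cost 178, fixed 52 → total 230.
Compare {H2, H5}: delivery cost 178 + fixed 56 = 234.
Compare {H4}: delivery cost 216 + fixed 32 = 248.
Compare {H1, H2, H4}: delivery cost 170 + fixed 86 = 256.
All other subsets cost ≥ 234. Minimum total cost: 230.

230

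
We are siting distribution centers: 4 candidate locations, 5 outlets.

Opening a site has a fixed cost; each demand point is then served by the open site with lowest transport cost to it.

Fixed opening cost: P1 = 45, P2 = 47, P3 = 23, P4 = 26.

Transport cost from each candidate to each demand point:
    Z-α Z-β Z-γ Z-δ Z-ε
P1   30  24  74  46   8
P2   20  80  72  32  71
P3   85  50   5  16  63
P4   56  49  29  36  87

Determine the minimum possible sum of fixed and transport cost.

Open {P1, P3}: assign each demand point to its cheapest open site.
  Z-α→P1 30, Z-β→P1 24, Z-γ→P3 5, Z-δ→P3 16, Z-ε→P1 8
  transport cost 83, fixed 68 → total 151.
Compare {P1, P3, P4}: transport cost 83 + fixed 94 = 177.
Compare {P1, P2, P3}: transport cost 73 + fixed 115 = 188.
Compare {P1, P4}: transport cost 127 + fixed 71 = 198.
All other subsets cost ≥ 177. Minimum total cost: 151.

151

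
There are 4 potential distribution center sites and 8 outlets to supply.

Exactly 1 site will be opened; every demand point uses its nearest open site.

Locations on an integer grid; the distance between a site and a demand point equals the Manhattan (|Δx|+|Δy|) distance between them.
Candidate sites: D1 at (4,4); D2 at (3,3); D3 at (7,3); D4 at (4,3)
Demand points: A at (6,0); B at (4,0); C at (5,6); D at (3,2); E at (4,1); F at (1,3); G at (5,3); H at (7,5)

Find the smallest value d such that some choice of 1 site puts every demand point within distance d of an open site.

5

Open {D4}.
  Farthest demand point is A at distance 5 (to D4); all others are ≤ 5.
With {D1} the worst case is 6.
With {D2} the worst case is 6.
No size-1 selection achieves below 5.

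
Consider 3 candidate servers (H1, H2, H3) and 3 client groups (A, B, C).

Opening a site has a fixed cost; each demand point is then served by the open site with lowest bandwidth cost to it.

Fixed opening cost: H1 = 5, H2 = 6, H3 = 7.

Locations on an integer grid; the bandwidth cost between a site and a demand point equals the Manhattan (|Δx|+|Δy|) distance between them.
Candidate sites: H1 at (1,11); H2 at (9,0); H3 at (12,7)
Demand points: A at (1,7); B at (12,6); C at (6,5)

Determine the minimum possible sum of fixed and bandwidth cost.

Open {H1, H3}: assign each demand point to its cheapest open site.
  A→H1 4, B→H3 1, C→H3 8
  bandwidth cost 13, fixed 12 → total 25.
Compare {H3}: bandwidth cost 20 + fixed 7 = 27.
Compare {H1, H2, H3}: bandwidth cost 13 + fixed 18 = 31.
Compare {H1, H2}: bandwidth cost 21 + fixed 11 = 32.
All other subsets cost ≥ 27. Minimum total cost: 25.

25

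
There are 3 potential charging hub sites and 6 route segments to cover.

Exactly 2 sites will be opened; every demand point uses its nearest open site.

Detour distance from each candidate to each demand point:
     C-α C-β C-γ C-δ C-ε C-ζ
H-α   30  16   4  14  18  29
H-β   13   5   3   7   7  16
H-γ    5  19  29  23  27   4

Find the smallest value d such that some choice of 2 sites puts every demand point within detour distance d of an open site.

Open {H-β, H-γ}.
  Farthest demand point is C-δ at detour distance 7 (to H-β); all others are ≤ 7.
With {H-α, H-β} the worst case is 16.
With {H-α, H-γ} the worst case is 18.
No size-2 selection achieves below 7.

7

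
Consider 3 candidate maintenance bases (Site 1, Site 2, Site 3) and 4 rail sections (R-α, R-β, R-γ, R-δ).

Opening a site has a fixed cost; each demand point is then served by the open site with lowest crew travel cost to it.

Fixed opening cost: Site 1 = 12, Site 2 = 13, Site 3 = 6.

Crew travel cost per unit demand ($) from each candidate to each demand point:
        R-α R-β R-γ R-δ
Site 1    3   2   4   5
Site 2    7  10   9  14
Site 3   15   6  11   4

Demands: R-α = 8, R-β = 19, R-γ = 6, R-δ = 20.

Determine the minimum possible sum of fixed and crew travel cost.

Open {Site 1, Site 3}: assign each demand point to its cheapest open site.
  R-α→Site 1 8×3=24, R-β→Site 1 19×2=38, R-γ→Site 1 6×4=24, R-δ→Site 3 20×4=80
  crew travel cost 166, fixed 18 → total 184.
Compare {Site 1, Site 2, Site 3}: crew travel cost 166 + fixed 31 = 197.
Compare {Site 1}: crew travel cost 186 + fixed 12 = 198.
Compare {Site 1, Site 2}: crew travel cost 186 + fixed 25 = 211.
All other subsets cost ≥ 197. Minimum total cost: 184.

184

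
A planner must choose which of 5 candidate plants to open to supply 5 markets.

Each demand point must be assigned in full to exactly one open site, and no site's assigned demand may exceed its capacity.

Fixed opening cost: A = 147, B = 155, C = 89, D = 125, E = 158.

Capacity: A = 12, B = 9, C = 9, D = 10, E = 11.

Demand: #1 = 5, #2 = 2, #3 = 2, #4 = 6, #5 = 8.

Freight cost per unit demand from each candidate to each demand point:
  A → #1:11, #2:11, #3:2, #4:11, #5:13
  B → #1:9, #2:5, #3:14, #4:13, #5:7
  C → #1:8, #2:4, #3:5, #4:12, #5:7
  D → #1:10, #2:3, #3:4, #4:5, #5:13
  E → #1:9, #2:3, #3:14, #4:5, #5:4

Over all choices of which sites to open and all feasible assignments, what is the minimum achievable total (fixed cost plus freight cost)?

Open {C, D, E}; cheapest assignment that respects the capacities:
  C (cap 9, load 5): #1 — cost 5×8 = 40
  D (cap 10, load 10): #2, #3, #4 — cost 2×3 + 2×4 + 6×5 = 44
  E (cap 11, load 8): #5 — cost 8×4 = 32
  Shipping 116, fixed 372 → total 488.
  Any other capacity-feasible assignment to {C, D, E} ships for at least 116.
Compare {B, C, D}: its best feasible assignment gives total 509.
Compare {A, E}: its best feasible assignment gives total 510.
Every other set of open sites that can feasibly serve all demand totals ≥ 509 even under its best assignment. Minimum: 488.

488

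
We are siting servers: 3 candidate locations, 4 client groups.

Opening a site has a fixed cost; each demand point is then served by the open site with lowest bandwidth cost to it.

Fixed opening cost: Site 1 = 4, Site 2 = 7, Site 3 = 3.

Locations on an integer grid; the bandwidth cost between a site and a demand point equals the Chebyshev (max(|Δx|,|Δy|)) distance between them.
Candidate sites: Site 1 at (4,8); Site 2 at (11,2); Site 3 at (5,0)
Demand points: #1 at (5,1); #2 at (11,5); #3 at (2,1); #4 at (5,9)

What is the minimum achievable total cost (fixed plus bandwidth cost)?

18

Open {Site 1, Site 3}: assign each demand point to its cheapest open site.
  #1→Site 3 1, #2→Site 3 6, #3→Site 3 3, #4→Site 1 1
  bandwidth cost 11, fixed 7 → total 18.
Compare {Site 3}: bandwidth cost 19 + fixed 3 = 22.
Compare {Site 1, Site 2, Site 3}: bandwidth cost 8 + fixed 14 = 22.
Compare {Site 2, Site 3}: bandwidth cost 14 + fixed 10 = 24.
All other subsets cost ≥ 22. Minimum total cost: 18.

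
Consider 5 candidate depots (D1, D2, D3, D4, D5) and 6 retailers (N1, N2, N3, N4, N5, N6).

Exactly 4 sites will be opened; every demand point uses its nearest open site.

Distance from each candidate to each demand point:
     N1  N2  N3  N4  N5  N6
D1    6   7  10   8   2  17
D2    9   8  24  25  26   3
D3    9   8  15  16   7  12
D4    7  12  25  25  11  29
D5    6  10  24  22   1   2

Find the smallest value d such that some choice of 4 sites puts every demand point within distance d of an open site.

Open {D1, D2, D3, D4}.
  Farthest demand point is N3 at distance 10 (to D1); all others are ≤ 10.
With {D1, D2, D3, D5} the worst case is 10.
With {D1, D2, D4, D5} the worst case is 10.
No size-4 selection achieves below 10.

10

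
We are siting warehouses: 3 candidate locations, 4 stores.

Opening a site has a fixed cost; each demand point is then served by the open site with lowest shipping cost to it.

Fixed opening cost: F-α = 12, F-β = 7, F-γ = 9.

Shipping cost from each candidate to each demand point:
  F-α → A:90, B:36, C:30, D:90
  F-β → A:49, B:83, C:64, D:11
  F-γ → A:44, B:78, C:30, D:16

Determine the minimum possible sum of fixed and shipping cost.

Open {F-α, F-β}: assign each demand point to its cheapest open site.
  A→F-β 49, B→F-α 36, C→F-α 30, D→F-β 11
  shipping cost 126, fixed 19 → total 145.
Compare {F-α, F-γ}: shipping cost 126 + fixed 21 = 147.
Compare {F-α, F-β, F-γ}: shipping cost 121 + fixed 28 = 149.
Compare {F-γ}: shipping cost 168 + fixed 9 = 177.
All other subsets cost ≥ 147. Minimum total cost: 145.

145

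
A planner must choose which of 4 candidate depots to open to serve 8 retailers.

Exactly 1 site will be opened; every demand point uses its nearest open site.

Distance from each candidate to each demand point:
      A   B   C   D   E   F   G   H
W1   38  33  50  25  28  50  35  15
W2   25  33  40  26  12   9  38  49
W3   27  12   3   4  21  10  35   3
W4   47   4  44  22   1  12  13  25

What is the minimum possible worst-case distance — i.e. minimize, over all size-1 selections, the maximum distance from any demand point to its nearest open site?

35

Open {W3}.
  Farthest demand point is G at distance 35 (to W3); all others are ≤ 35.
With {W4} the worst case is 47.
With {W2} the worst case is 49.
No size-1 selection achieves below 35.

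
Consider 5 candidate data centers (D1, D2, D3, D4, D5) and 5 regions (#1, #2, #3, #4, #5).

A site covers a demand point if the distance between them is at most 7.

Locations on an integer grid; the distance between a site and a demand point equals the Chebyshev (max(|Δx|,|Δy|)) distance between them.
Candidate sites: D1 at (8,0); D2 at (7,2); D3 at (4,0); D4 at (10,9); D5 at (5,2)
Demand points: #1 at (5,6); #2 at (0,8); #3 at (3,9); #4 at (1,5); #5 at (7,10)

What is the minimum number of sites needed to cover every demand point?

2

Coverage sets (demand points within 7 of each site):
  D1: {#1, #4}
  D2: {#1, #2, #3, #4}
  D3: {#1, #4}
  D4: {#1, #3, #5}
  D5: {#1, #2, #3, #4}
No single site covers all 5 demand points.
But {D2, D4} covers everything, so the minimum is 2.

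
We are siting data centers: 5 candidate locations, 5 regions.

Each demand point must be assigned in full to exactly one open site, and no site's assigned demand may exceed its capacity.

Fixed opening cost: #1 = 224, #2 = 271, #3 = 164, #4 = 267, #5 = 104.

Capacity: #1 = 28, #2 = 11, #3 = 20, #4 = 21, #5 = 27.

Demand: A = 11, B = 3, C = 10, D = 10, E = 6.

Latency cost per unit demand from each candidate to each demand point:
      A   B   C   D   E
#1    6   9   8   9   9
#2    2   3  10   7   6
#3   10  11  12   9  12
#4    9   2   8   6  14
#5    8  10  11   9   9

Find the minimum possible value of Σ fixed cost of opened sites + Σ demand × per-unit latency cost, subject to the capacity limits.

Open {#3, #5}; cheapest assignment that respects the capacities:
  #3 (cap 20, load 13): B, D — cost 3×11 + 10×9 = 123
  #5 (cap 27, load 27): A, C, E — cost 11×8 + 10×11 + 6×9 = 252
  Shipping 375, fixed 268 → total 643.
  Any other capacity-feasible assignment to {#3, #5} ships for at least 375.
Compare {#1, #5}: its best feasible assignment gives total 645.
Compare {#4, #5}: its best feasible assignment gives total 683.
Every other set of open sites that can feasibly serve all demand totals ≥ 645 even under its best assignment. Minimum: 643.

643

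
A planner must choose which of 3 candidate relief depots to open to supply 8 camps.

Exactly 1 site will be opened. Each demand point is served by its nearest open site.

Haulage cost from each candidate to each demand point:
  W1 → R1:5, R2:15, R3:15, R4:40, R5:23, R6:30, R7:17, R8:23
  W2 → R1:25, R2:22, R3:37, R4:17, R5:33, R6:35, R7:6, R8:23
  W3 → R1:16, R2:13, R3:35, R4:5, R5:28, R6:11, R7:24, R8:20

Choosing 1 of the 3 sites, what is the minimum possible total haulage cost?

152

Open {W3}.
  R1→W3 16, R2→W3 13, R3→W3 35, R4→W3 5, R5→W3 28, R6→W3 11, R7→W3 24, R8→W3 20  ⇒ total 152.
Compare {W1}: total 168.
Compare {W2}: total 198.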